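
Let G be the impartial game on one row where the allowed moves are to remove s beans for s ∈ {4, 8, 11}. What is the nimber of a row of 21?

1

Build the Grundy sequence with g(k) = mex{g(k−s) : s ∈ {4, 8, 11}, s ≤ k}:
k:     0  1  2  3  4  5  6  7  8  9 10 11 12 13 14 15 16 17 18 19 20 21
g(k):  0  0  0  0  1  1  1  1  2  2  2  2  3  3  3  0  0  0  0  1  1  1
So g(21) = 1.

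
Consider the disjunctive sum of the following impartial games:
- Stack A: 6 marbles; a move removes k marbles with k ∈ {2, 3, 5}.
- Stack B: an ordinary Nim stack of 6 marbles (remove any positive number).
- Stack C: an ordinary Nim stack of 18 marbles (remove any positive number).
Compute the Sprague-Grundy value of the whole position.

Build the Grundy sequence for stack A with g(k) = mex{g(k−s) : s ∈ {2, 3, 5}, s ≤ k}:
k:     0  1  2  3  4  5  6
g(k):  0  0  1  1  2  2  3
So g(6) = 3.
Stack B is a plain Nim stack of size 6, so its Grundy value is 6.
Stack C is a plain Nim stack of size 18, so its Grundy value is 18.
The value of a disjunctive sum is the nim-sum of the parts.
Combined value = 3 XOR 6 XOR 18 = 23.

23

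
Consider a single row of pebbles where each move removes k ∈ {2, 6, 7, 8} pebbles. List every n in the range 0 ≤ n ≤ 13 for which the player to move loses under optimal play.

0, 1, 4, 5

Compute g(0), g(1), … for moves {2, 6, 7, 8}:
k:     0  1  2  3  4  5  6  7  8  9 10 11 12 13
g(k):  0  0  1  1  0  0  1  1  2  2  3  3  2  2
The P-positions (g = 0) in 0..13 are 0, 1, 4, 5.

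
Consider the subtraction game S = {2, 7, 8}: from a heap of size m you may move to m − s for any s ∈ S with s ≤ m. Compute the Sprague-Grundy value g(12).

1

Build the Grundy sequence with g(k) = mex{g(k−s) : s ∈ {2, 7, 8}, s ≤ k}:
k:     0  1  2  3  4  5  6  7  8  9 10 11 12
g(k):  0  0  1  1  0  0  1  1  2  2  0  3  1
So g(12) = 1.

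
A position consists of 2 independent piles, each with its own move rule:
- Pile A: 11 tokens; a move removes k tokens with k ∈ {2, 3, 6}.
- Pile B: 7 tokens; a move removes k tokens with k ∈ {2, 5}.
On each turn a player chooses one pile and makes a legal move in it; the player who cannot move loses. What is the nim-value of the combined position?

Build the Grundy sequence for pile A with g(k) = mex{g(k−s) : s ∈ {2, 3, 6}, s ≤ k}:
k:     0  1  2  3  4  5  6  7  8  9 10 11
g(k):  0  0  1  1  2  0  3  1  2  0  0  1
So g(11) = 1.
For pile B, compute g(0), g(1), … with moves {2, 5}:
g(0) = mex{} = 0
g(1) = mex{} = 0
g(2) = mex{0} = 1
g(3) = mex{0} = 1
g(4) = mex{1} = 0
g(5) = mex{0,1} = 2
g(6) = mex{0} = 1
g(7) = mex{1,2} = 0
So g(7) = 0.
The value of a disjunctive sum is the nim-sum of the parts.
Combined value = 1 ⊕ 0 = 1.

1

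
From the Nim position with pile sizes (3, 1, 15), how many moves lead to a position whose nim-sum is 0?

1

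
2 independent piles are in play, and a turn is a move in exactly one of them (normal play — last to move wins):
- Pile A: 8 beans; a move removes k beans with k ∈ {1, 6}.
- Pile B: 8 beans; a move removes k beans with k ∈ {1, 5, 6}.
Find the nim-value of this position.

For pile A, compute g(0), g(1), … with moves {1, 6}:
k:     0  1  2  3  4  5  6  7  8
g(k):  0  1  0  1  0  1  2  0  1
So g(8) = 1.
For pile B, compute g(0), g(1), … with moves {1, 5, 6}:
g(0) = mex{} = 0
g(1) = mex{0} = 1
g(2) = mex{1} = 0
g(3) = mex{0} = 1
g(4) = mex{1} = 0
g(5) = mex{0} = 1
g(6) = mex{0,1} = 2
g(7) = mex{0,1,2} = 3
g(8) = mex{0,1,3} = 2
So g(8) = 2.
By the Sprague-Grundy theorem, the Grundy value of a sum of independent games is the XOR of the component values.
Combined value = 1 XOR 2 = 3.

3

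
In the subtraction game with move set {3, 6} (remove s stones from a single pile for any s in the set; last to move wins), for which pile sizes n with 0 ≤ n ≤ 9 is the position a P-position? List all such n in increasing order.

0, 1, 2, 9

Compute g(0), g(1), … for moves {3, 6}:
k:     0  1  2  3  4  5  6  7  8  9
g(k):  0  0  0  1  1  1  2  2  2  0
The P-positions (g = 0) in 0..9 are 0, 1, 2, 9.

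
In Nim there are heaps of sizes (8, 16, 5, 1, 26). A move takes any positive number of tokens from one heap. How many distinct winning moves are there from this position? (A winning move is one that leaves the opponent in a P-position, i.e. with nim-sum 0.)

1

Bitwise XOR of the heap sizes:
  01000  (8)
  10000  (16)
  00101  (5)
  00001  (1)
  11010  (26)
  -----
  00110  (6)
The overall nim-sum is X = 6. A heap of size p has a winning move iff p XOR X < p (reduce it to p XOR X).
  8: 8 XOR 6 = 14 ≥ 8 — no move.
  16: 16 XOR 6 = 22 ≥ 16 — no move.
  5: 5 XOR 6 = 3 < 5 — winning move (to 3).
  1: 1 XOR 6 = 7 ≥ 1 — no move.
  26: 26 XOR 6 = 28 ≥ 26 — no move.
That gives 1 winning move.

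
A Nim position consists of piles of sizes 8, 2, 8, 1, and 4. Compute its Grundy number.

Compute the nim-sum pairwise:
8 ^ 2 = 10
10 ^ 8 = 2
2 ^ 1 = 3
3 ^ 4 = 7

7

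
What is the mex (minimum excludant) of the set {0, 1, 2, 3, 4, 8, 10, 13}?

5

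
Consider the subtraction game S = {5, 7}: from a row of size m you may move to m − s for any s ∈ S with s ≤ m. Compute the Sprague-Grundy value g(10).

2

Compute g(0), g(1), … for moves {5, 7}:
g(0) = mex{} = 0
g(1) = mex{} = 0
g(2) = mex{} = 0
g(3) = mex{} = 0
g(4) = mex{} = 0
g(5) = mex{0} = 1
g(6) = mex{0} = 1
g(7) = mex{0} = 1
g(8) = mex{0} = 1
g(9) = mex{0} = 1
g(10) = mex{0,1} = 2
So g(10) = 2.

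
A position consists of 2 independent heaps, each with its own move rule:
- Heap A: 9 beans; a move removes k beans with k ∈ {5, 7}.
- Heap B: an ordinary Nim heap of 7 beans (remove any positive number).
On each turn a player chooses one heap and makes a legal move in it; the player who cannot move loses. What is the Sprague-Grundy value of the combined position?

Build the Grundy sequence for heap A with g(k) = mex{g(k−s) : s ∈ {5, 7}, s ≤ k}:
k:     0  1  2  3  4  5  6  7  8  9
g(k):  0  0  0  0  0  1  1  1  1  1
So g(9) = 1.
Heap B is a plain Nim heap of size 7, so its Grundy value is 7.
By the Sprague-Grundy theorem, the Grundy value of a sum of independent games is the XOR of the component values.
Combined value = 1 XOR 7 = 6.

6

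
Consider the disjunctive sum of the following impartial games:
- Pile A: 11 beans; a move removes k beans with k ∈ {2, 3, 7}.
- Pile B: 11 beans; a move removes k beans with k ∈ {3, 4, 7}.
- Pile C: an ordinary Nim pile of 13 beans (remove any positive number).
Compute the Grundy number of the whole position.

13

Build the Grundy sequence for pile A with g(k) = mex{g(k−s) : s ∈ {2, 3, 7}, s ≤ k}:
k:     0  1  2  3  4  5  6  7  8  9 10 11
g(k):  0  0  1  1  2  0  0  1  1  2  0  0
So g(11) = 0.
For pile B, compute g(0), g(1), … with moves {3, 4, 7}:
g(0) = mex{} = 0
g(1) = mex{} = 0
g(2) = mex{} = 0
g(3) = mex{0} = 1
g(4) = mex{0} = 1
g(5) = mex{0} = 1
g(6) = mex{0,1} = 2
g(7) = mex{0,1} = 2
g(8) = mex{0,1} = 2
g(9) = mex{0,1,2} = 3
g(10) = mex{1,2} = 0
g(11) = mex{1,2} = 0
So g(11) = 0.
Pile C is a plain Nim pile of size 13, so its Grundy value is 13.
By the Sprague-Grundy theorem, the Grundy value of a sum of independent games is the XOR of the component values.
Combined value = 0 ⊕ 0 ⊕ 13 = 13.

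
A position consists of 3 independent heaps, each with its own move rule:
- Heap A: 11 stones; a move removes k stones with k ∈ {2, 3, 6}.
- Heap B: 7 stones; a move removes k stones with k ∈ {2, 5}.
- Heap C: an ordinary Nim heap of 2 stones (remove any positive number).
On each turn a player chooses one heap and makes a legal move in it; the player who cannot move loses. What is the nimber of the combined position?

Build the Grundy sequence for heap A with g(k) = mex{g(k−s) : s ∈ {2, 3, 6}, s ≤ k}:
k:     0  1  2  3  4  5  6  7  8  9 10 11
g(k):  0  0  1  1  2  0  3  1  2  0  0  1
So g(11) = 1.
Build the Grundy sequence for heap B with g(k) = mex{g(k−s) : s ∈ {2, 5}, s ≤ k}:
k:     0  1  2  3  4  5  6  7
g(k):  0  0  1  1  0  2  1  0
So g(7) = 0.
Heap C is a plain Nim heap of size 2, so its Grundy value is 2.
The value of a disjunctive sum is the nim-sum of the parts.
Combined value = 1 XOR 0 XOR 2 = 3.

3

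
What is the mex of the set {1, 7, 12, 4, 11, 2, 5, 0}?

3

The values 0, 1, 2 are all present; 3 is the first non-negative integer missing from the set.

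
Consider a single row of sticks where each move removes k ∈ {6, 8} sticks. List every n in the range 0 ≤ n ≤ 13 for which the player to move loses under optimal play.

Grundy values for subtraction set {6, 8}:
g(0) = mex{} = 0
g(1) = mex{} = 0
g(2) = mex{} = 0
g(3) = mex{} = 0
g(4) = mex{} = 0
g(5) = mex{} = 0
g(6) = mex{0} = 1
g(7) = mex{0} = 1
g(8) = mex{0} = 1
g(9) = mex{0} = 1
g(10) = mex{0} = 1
g(11) = mex{0} = 1
g(12) = mex{0,1} = 2
g(13) = mex{0,1} = 2
The P-positions (g = 0) in 0..13 are 0, 1, 2, 3, 4, 5.

0, 1, 2, 3, 4, 5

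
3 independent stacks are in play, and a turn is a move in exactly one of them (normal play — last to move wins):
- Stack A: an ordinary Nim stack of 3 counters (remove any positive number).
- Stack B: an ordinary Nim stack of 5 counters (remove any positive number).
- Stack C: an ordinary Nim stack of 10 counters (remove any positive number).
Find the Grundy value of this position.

12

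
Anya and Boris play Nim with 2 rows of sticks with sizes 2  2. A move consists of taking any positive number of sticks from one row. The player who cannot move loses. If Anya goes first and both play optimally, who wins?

Bitwise XOR of the heap sizes:
  10  (2)
  10  (2)
  --
  00  (0)
The nim-sum is 0, so this is a P-position: the player to move is in a losing position under optimal play; Anya is about to move from it and so loses — Boris wins.

Boris wins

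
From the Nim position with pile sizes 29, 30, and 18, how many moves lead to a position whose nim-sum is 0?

3

Compute the nim-sum pairwise:
29 ^ 30 = 3
3 ^ 18 = 17
The overall nim-sum is X = 17. A pile of size p has a winning move iff p XOR X < p (reduce it to p XOR X).
  29: 29 XOR 17 = 12 < 29 — winning move (to 12).
  30: 30 XOR 17 = 15 < 30 — winning move (to 15).
  18: 18 XOR 17 = 3 < 18 — winning move (to 3).
That gives 3 winning moves.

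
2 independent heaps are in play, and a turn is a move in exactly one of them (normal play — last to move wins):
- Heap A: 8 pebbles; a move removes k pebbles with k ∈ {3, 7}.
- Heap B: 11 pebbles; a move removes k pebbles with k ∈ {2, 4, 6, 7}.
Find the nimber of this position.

3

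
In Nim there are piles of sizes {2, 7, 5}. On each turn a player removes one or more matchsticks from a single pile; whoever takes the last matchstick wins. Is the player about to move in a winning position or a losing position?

Bitwise XOR of the heap sizes:
  010  (2)
  111  (7)
  101  (5)
  ---
  000  (0)
The nim-sum is 0, so this is a P-position: the player to move is in a losing position under optimal play.

Losing position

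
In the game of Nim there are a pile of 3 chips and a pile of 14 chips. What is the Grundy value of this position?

13

Nim-sum: 3 ^ 14 = 13.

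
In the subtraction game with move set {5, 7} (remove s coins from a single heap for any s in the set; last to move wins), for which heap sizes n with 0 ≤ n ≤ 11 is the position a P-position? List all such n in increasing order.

Build the Grundy sequence with g(k) = mex{g(k−s) : s ∈ {5, 7}, s ≤ k}:
k:     0  1  2  3  4  5  6  7  8  9 10 11
g(k):  0  0  0  0  0  1  1  1  1  1  2  2
The P-positions (g = 0) in 0..11 are 0, 1, 2, 3, 4.

0, 1, 2, 3, 4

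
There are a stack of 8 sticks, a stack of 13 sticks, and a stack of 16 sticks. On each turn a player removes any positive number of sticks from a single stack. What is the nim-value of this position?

Nim-sum: 8 ⊕ 13 ⊕ 16 = 21.

21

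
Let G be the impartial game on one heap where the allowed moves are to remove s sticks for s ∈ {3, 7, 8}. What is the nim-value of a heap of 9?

1

Grundy values for subtraction set {3, 7, 8}:
k:     0  1  2  3  4  5  6  7  8  9
g(k):  0  0  0  1  1  1  0  2  2  1
So g(9) = 1.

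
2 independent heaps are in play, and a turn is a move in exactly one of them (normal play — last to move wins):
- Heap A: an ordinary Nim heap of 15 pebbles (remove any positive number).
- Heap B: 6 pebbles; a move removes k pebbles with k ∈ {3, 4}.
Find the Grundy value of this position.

13

Heap A is a plain Nim heap of size 15, so its Grundy value is 15.
For heap B, compute g(0), g(1), … with moves {3, 4}:
g(0) = mex{} = 0
g(1) = mex{} = 0
g(2) = mex{} = 0
g(3) = mex{0} = 1
g(4) = mex{0} = 1
g(5) = mex{0} = 1
g(6) = mex{0,1} = 2
So g(6) = 2.
By the Sprague-Grundy theorem, the Grundy value of a sum of independent games is the XOR of the component values.
Combined value = 15 XOR 2 = 13.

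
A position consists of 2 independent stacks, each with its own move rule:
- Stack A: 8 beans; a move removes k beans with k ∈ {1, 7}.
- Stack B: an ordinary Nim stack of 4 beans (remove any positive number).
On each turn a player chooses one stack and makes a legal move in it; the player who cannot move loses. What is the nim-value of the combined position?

4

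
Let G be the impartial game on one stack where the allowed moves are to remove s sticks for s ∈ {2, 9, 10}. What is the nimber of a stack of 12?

0

Compute g(0), g(1), … for moves {2, 9, 10}:
k:     0  1  2  3  4  5  6  7  8  9 10 11 12
g(k):  0  0  1  1  0  0  1  1  0  2  1  3  0
So g(12) = 0.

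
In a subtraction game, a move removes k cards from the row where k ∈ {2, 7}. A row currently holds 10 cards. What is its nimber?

0

Build the Grundy sequence with g(k) = mex{g(k−s) : s ∈ {2, 7}, s ≤ k}:
k:     0  1  2  3  4  5  6  7  8  9 10
g(k):  0  0  1  1  0  0  1  1  2  0  0
So g(10) = 0.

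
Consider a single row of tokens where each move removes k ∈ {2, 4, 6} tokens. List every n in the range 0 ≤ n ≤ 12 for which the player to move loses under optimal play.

Build the Grundy sequence with g(k) = mex{g(k−s) : s ∈ {2, 4, 6}, s ≤ k}:
g(0) = mex{} = 0
g(1) = mex{} = 0
g(2) = mex{0} = 1
g(3) = mex{0} = 1
g(4) = mex{0,1} = 2
g(5) = mex{0,1} = 2
g(6) = mex{0,1,2} = 3
g(7) = mex{0,1,2} = 3
g(8) = mex{1,2,3} = 0
g(9) = mex{1,2,3} = 0
g(10) = mex{0,2,3} = 1
g(11) = mex{0,2,3} = 1
g(12) = mex{0,1,3} = 2
The P-positions (g = 0) in 0..12 are 0, 1, 8, 9.

0, 1, 8, 9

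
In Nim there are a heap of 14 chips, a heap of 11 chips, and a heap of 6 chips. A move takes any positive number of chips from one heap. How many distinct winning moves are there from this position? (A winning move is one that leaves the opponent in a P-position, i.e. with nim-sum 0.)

Nim-sum: 14 XOR 11 XOR 6 = 3.
The overall nim-sum is X = 3. A heap of size p has a winning move iff p XOR X < p (reduce it to p XOR X).
  14: 14 XOR 3 = 13 < 14 — winning move (to 13).
  11: 11 XOR 3 = 8 < 11 — winning move (to 8).
  6: 6 XOR 3 = 5 < 6 — winning move (to 5).
That gives 3 winning moves.

3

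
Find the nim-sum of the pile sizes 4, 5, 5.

Nim-sum: 4 ⊕ 5 ⊕ 5 = 4.

4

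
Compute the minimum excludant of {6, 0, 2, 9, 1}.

3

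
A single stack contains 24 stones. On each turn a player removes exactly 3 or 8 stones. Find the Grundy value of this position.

0

Compute g(0), g(1), … for moves {3, 8}:
k:     0  1  2  3  4  5  6  7  8  9 10 11 12 13 14 15 16 17 18 19 20 21 22 23 24
g(k):  0  0  0  1  1  1  0  0  2  1  1  0  0  0  1  1  1  0  0  2  1  1  0  0  0
So g(24) = 0.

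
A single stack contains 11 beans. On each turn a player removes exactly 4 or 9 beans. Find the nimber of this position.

Grundy values for subtraction set {4, 9}:
k:     0  1  2  3  4  5  6  7  8  9 10 11
g(k):  0  0  0  0  1  1  1  1  0  2  2  2
So g(11) = 2.

2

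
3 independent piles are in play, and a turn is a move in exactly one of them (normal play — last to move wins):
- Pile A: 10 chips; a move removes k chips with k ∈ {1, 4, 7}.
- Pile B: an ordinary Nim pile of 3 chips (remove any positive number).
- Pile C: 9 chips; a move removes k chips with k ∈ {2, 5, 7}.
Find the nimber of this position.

1

Grundy values for pile A (subtraction set {1, 4, 7}):
g(0) = mex{} = 0
g(1) = mex{0} = 1
g(2) = mex{1} = 0
g(3) = mex{0} = 1
g(4) = mex{0,1} = 2
g(5) = mex{1,2} = 0
g(6) = mex{0} = 1
g(7) = mex{0,1} = 2
g(8) = mex{1,2} = 0
g(9) = mex{0} = 1
g(10) = mex{1} = 0
So g(10) = 0.
Pile B is a plain Nim pile of size 3, so its Grundy value is 3.
For pile C, compute g(0), g(1), … with moves {2, 5, 7}:
k:     0  1  2  3  4  5  6  7  8  9
g(k):  0  0  1  1  0  2  1  3  2  2
So g(9) = 2.
The value of a disjunctive sum is the nim-sum of the parts.
Combined value = 0 ⊕ 3 ⊕ 2 = 1.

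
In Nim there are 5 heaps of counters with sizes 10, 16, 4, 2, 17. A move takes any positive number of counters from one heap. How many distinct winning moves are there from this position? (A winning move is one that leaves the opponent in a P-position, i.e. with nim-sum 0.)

Nim-sum: 10 ⊕ 16 ⊕ 4 ⊕ 2 ⊕ 17 = 13.
The overall nim-sum is X = 13. A heap of size p has a winning move iff p XOR X < p (reduce it to p XOR X).
  10: 10 XOR 13 = 7 < 10 — winning move (to 7).
  16: 16 XOR 13 = 29 ≥ 16 — no move.
  4: 4 XOR 13 = 9 ≥ 4 — no move.
  2: 2 XOR 13 = 15 ≥ 2 — no move.
  17: 17 XOR 13 = 28 ≥ 17 — no move.
That gives 1 winning move.

1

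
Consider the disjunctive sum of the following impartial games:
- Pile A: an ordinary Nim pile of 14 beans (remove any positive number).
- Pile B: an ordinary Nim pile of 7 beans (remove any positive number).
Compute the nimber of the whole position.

9

Pile A is a plain Nim pile of size 14, so its Grundy value is 14.
Pile B is a plain Nim pile of size 7, so its Grundy value is 7.
By the Sprague-Grundy theorem, the Grundy value of a sum of independent games is the XOR of the component values.
Combined value = 14 ⊕ 7 = 9.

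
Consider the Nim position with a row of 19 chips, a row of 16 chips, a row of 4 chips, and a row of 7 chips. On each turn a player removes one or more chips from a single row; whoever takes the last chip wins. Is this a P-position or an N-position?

Compute the nim-sum pairwise:
19 XOR 16 = 3
3 XOR 4 = 7
7 XOR 7 = 0
The nim-sum is 0, so this is a P-position: the player to move is in a losing position under optimal play.

P-position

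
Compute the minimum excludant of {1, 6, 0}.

2

The values 0, 1 are all present; 2 is the first non-negative integer missing from the set.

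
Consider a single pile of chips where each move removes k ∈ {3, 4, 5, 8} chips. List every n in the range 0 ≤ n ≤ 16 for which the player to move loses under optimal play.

Build the Grundy sequence with g(k) = mex{g(k−s) : s ∈ {3, 4, 5, 8}, s ≤ k}:
k:     0  1  2  3  4  5  6  7  8  9 10 11 12 13 14 15 16
g(k):  0  0  0  1  1  1  2  2  2  3  3  0  0  0  1  1  1
The P-positions (g = 0) in 0..16 are 0, 1, 2, 11, 12, 13.

0, 1, 2, 11, 12, 13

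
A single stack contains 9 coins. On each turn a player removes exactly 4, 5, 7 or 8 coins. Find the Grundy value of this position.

Build the Grundy sequence with g(k) = mex{g(k−s) : s ∈ {4, 5, 7, 8}, s ≤ k}:
g(0) = mex{} = 0
g(1) = mex{} = 0
g(2) = mex{} = 0
g(3) = mex{} = 0
g(4) = mex{0} = 1
g(5) = mex{0} = 1
g(6) = mex{0} = 1
g(7) = mex{0} = 1
g(8) = mex{0,1} = 2
g(9) = mex{0,1} = 2
So g(9) = 2.

2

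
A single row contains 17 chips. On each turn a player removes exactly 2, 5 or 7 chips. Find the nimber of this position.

Build the Grundy sequence with g(k) = mex{g(k−s) : s ∈ {2, 5, 7}, s ≤ k}:
k:     0  1  2  3  4  5  6  7  8  9 10 11 12 13 14 15 16 17
g(k):  0  0  1  1  0  2  1  3  2  2  0  3  1  0  0  1  1  2
So g(17) = 2.

2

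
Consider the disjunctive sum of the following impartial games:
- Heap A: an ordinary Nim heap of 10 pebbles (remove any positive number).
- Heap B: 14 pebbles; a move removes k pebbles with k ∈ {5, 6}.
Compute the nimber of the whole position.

Heap A is a plain Nim heap of size 10, so its Grundy value is 10.
For heap B, compute g(0), g(1), … with moves {5, 6}:
k:     0  1  2  3  4  5  6  7  8  9 10 11 12 13 14
g(k):  0  0  0  0  0  1  1  1  1  1  2  0  0  0  0
So g(14) = 0.
By the Sprague-Grundy theorem, the Grundy value of a sum of independent games is the XOR of the component values.
Combined value = 10 ⊕ 0 = 10.

10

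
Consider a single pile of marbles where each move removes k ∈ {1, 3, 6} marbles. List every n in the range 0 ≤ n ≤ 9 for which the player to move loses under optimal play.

0, 2, 4, 9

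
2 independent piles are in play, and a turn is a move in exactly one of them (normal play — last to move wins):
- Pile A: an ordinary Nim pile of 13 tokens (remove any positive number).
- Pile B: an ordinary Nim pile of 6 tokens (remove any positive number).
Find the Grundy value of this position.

Pile A is a plain Nim pile of size 13, so its Grundy value is 13.
Pile B is a plain Nim pile of size 6, so its Grundy value is 6.
By the Sprague-Grundy theorem, the Grundy value of a sum of independent games is the XOR of the component values.
Combined value = 13 ⊕ 6 = 11.

11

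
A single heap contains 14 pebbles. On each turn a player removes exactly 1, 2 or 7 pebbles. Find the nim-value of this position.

Grundy values for subtraction set {1, 2, 7}:
g(0) = mex{} = 0
g(1) = mex{0} = 1
g(2) = mex{0,1} = 2
g(3) = mex{1,2} = 0
g(4) = mex{0,2} = 1
g(5) = mex{0,1} = 2
g(6) = mex{1,2} = 0
g(7) = mex{0,2} = 1
g(8) = mex{0,1} = 2
g(9) = mex{1,2} = 0
g(10) = mex{0,2} = 1
g(11) = mex{0,1} = 2
g(12) = mex{1,2} = 0
g(13) = mex{0,2} = 1
g(14) = mex{0,1} = 2
So g(14) = 2.

2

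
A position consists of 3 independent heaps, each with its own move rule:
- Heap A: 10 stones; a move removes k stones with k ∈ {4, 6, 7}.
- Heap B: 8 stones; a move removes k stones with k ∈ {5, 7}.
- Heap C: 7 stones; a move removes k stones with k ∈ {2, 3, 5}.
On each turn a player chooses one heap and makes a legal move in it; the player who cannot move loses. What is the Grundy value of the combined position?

Grundy values for heap A (subtraction set {4, 6, 7}):
k:     0  1  2  3  4  5  6  7  8  9 10
g(k):  0  0  0  0  1  1  1  1  2  2  2
So g(10) = 2.
For heap B, compute g(0), g(1), … with moves {5, 7}:
k:     0  1  2  3  4  5  6  7  8
g(k):  0  0  0  0  0  1  1  1  1
So g(8) = 1.
For heap C, compute g(0), g(1), … with moves {2, 3, 5}:
k:     0  1  2  3  4  5  6  7
g(k):  0  0  1  1  2  2  3  0
So g(7) = 0.
By the Sprague-Grundy theorem, the Grundy value of a sum of independent games is the XOR of the component values.
Combined value = 2 ⊕ 1 ⊕ 0 = 3.

3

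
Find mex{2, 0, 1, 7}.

The values 0, 1, 2 are all present; 3 is the first non-negative integer missing from the set.

3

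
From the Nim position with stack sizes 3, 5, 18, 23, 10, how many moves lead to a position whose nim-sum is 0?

1

Compute the nim-sum pairwise:
3 XOR 5 = 6
6 XOR 18 = 20
20 XOR 23 = 3
3 XOR 10 = 9
The overall nim-sum is X = 9. A stack of size p has a winning move iff p XOR X < p (reduce it to p XOR X).
  3: 3 XOR 9 = 10 ≥ 3 — no move.
  5: 5 XOR 9 = 12 ≥ 5 — no move.
  18: 18 XOR 9 = 27 ≥ 18 — no move.
  23: 23 XOR 9 = 30 ≥ 23 — no move.
  10: 10 XOR 9 = 3 < 10 — winning move (to 3).
That gives 1 winning move.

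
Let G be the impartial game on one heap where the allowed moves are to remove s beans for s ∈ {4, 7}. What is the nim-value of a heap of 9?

Build the Grundy sequence with g(k) = mex{g(k−s) : s ∈ {4, 7}, s ≤ k}:
g(0) = mex{} = 0
g(1) = mex{} = 0
g(2) = mex{} = 0
g(3) = mex{} = 0
g(4) = mex{0} = 1
g(5) = mex{0} = 1
g(6) = mex{0} = 1
g(7) = mex{0} = 1
g(8) = mex{0,1} = 2
g(9) = mex{0,1} = 2
So g(9) = 2.

2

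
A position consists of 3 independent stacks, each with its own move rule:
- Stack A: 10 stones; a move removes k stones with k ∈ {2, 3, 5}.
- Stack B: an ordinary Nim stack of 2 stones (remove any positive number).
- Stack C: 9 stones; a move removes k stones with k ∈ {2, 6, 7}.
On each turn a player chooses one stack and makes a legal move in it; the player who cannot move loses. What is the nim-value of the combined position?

3

For stack A, compute g(0), g(1), … with moves {2, 3, 5}:
k:     0  1  2  3  4  5  6  7  8  9 10
g(k):  0  0  1  1  2  2  3  0  0  1  1
So g(10) = 1.
Stack B is a plain Nim stack of size 2, so its Grundy value is 2.
Build the Grundy sequence for stack C with g(k) = mex{g(k−s) : s ∈ {2, 6, 7}, s ≤ k}:
g(0) = mex{} = 0
g(1) = mex{} = 0
g(2) = mex{0} = 1
g(3) = mex{0} = 1
g(4) = mex{1} = 0
g(5) = mex{1} = 0
g(6) = mex{0} = 1
g(7) = mex{0} = 1
g(8) = mex{0,1} = 2
g(9) = mex{1} = 0
So g(9) = 0.
By the Sprague-Grundy theorem, the Grundy value of a sum of independent games is the XOR of the component values.
Combined value = 1 XOR 2 XOR 0 = 3.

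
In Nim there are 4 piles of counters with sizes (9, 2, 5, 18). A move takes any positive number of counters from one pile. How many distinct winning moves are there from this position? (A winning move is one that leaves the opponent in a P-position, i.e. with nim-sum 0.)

Nim-sum: 9 XOR 2 XOR 5 XOR 18 = 28.
The overall nim-sum is X = 28. A pile of size p has a winning move iff p XOR X < p (reduce it to p XOR X).
  9: 9 XOR 28 = 21 ≥ 9 — no move.
  2: 2 XOR 28 = 30 ≥ 2 — no move.
  5: 5 XOR 28 = 25 ≥ 5 — no move.
  18: 18 XOR 28 = 14 < 18 — winning move (to 14).
That gives 1 winning move.

1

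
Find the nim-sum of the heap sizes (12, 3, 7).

Nim-sum: 12 ^ 3 ^ 7 = 8.

8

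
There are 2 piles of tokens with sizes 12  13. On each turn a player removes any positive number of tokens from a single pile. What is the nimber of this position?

1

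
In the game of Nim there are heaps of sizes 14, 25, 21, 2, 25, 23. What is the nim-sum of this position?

Compute the nim-sum pairwise:
14 ^ 25 = 23
23 ^ 21 = 2
2 ^ 2 = 0
0 ^ 25 = 25
25 ^ 23 = 14

14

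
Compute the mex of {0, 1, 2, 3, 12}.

4

The values 0, 1, 2, 3 are all present; 4 is the first non-negative integer missing from the set.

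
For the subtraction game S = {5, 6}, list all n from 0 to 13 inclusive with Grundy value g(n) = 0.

Grundy values for subtraction set {5, 6}:
k:     0  1  2  3  4  5  6  7  8  9 10 11 12 13
g(k):  0  0  0  0  0  1  1  1  1  1  2  0  0  0
The P-positions (g = 0) in 0..13 are 0, 1, 2, 3, 4, 11, 12, 13.

0, 1, 2, 3, 4, 11, 12, 13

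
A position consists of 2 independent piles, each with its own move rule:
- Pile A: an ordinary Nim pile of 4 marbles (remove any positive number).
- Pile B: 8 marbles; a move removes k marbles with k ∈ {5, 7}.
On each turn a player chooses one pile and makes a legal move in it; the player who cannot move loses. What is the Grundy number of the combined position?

5

Pile A is a plain Nim pile of size 4, so its Grundy value is 4.
Build the Grundy sequence for pile B with g(k) = mex{g(k−s) : s ∈ {5, 7}, s ≤ k}:
k:     0  1  2  3  4  5  6  7  8
g(k):  0  0  0  0  0  1  1  1  1
So g(8) = 1.
The value of a disjunctive sum is the nim-sum of the parts.
Combined value = 4 ⊕ 1 = 5.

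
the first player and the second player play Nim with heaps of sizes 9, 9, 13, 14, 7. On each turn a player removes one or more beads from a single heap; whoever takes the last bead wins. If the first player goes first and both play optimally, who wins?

the first player wins

Compute the nim-sum pairwise:
9 XOR 9 = 0
0 XOR 13 = 13
13 XOR 14 = 3
3 XOR 7 = 4
The nim-sum is 4 ≠ 0, so this is an N-position: the player to move can win; the first player has a winning move.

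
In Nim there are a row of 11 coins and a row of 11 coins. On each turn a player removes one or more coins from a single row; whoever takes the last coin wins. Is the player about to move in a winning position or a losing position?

Nim-sum: 11 XOR 11 = 0.
The nim-sum is 0, so this is a P-position: the player to move is in a losing position under optimal play.

Losing position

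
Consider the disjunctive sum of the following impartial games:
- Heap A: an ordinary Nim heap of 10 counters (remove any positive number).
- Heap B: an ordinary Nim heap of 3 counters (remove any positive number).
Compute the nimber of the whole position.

Heap A is a plain Nim heap of size 10, so its Grundy value is 10.
Heap B is a plain Nim heap of size 3, so its Grundy value is 3.
By the Sprague-Grundy theorem, the Grundy value of a sum of independent games is the XOR of the component values.
Combined value = 10 XOR 3 = 9.

9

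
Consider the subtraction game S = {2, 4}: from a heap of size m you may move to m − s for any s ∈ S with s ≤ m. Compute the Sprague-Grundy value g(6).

Grundy values for subtraction set {2, 4}:
k:     0  1  2  3  4  5  6
g(k):  0  0  1  1  2  2  0
So g(6) = 0.

0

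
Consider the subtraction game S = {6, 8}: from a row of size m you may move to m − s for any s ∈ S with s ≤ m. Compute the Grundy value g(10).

Build the Grundy sequence with g(k) = mex{g(k−s) : s ∈ {6, 8}, s ≤ k}:
k:     0  1  2  3  4  5  6  7  8  9 10
g(k):  0  0  0  0  0  0  1  1  1  1  1
So g(10) = 1.

1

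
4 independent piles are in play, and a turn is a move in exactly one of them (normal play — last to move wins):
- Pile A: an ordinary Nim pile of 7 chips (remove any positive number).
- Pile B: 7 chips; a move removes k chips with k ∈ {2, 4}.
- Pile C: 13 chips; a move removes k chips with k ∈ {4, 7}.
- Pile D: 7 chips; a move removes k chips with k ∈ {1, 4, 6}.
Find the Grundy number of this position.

Pile A is a plain Nim pile of size 7, so its Grundy value is 7.
For pile B, compute g(0), g(1), … with moves {2, 4}:
k:     0  1  2  3  4  5  6  7
g(k):  0  0  1  1  2  2  0  0
So g(7) = 0.
Grundy values for pile C (subtraction set {4, 7}):
g(0) = mex{} = 0
g(1) = mex{} = 0
g(2) = mex{} = 0
g(3) = mex{} = 0
g(4) = mex{0} = 1
g(5) = mex{0} = 1
g(6) = mex{0} = 1
g(7) = mex{0} = 1
g(8) = mex{0,1} = 2
g(9) = mex{0,1} = 2
g(10) = mex{0,1} = 2
g(11) = mex{1} = 0
g(12) = mex{1,2} = 0
g(13) = mex{1,2} = 0
So g(13) = 0.
Build the Grundy sequence for pile D with g(k) = mex{g(k−s) : s ∈ {1, 4, 6}, s ≤ k}:
g(0) = mex{} = 0
g(1) = mex{0} = 1
g(2) = mex{1} = 0
g(3) = mex{0} = 1
g(4) = mex{0,1} = 2
g(5) = mex{1,2} = 0
g(6) = mex{0} = 1
g(7) = mex{1} = 0
So g(7) = 0.
The value of a disjunctive sum is the nim-sum of the parts.
Combined value = 7 ⊕ 0 ⊕ 0 ⊕ 0 = 7.

7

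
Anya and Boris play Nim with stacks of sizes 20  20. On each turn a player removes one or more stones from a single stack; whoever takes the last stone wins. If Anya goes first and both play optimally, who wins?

Boris wins

Compute the nim-sum pairwise:
20 ^ 20 = 0
The nim-sum is 0, so this is a P-position: the player to move is in a losing position under optimal play; Anya is about to move from it and so loses — Boris wins.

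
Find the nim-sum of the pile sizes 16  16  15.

15

Compute the nim-sum pairwise:
16 ⊕ 16 = 0
0 ⊕ 15 = 15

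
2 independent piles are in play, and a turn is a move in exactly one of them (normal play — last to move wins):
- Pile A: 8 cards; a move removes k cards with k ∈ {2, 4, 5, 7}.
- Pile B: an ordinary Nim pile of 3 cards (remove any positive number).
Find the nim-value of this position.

7

Grundy values for pile A (subtraction set {2, 4, 5, 7}):
k:     0  1  2  3  4  5  6  7  8
g(k):  0  0  1  1  2  2  3  3  4
So g(8) = 4.
Pile B is a plain Nim pile of size 3, so its Grundy value is 3.
By the Sprague-Grundy theorem, the Grundy value of a sum of independent games is the XOR of the component values.
Combined value = 4 XOR 3 = 7.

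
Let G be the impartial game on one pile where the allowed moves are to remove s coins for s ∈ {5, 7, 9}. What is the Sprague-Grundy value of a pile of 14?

0

Compute g(0), g(1), … for moves {5, 7, 9}:
g(0) = mex{} = 0
g(1) = mex{} = 0
g(2) = mex{} = 0
g(3) = mex{} = 0
g(4) = mex{} = 0
g(5) = mex{0} = 1
g(6) = mex{0} = 1
g(7) = mex{0} = 1
g(8) = mex{0} = 1
g(9) = mex{0} = 1
g(10) = mex{0,1} = 2
g(11) = mex{0,1} = 2
g(12) = mex{0,1} = 2
g(13) = mex{0,1} = 2
g(14) = mex{1} = 0
So g(14) = 0.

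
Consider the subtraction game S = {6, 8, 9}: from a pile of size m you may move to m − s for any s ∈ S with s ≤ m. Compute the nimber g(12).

2

Grundy values for subtraction set {6, 8, 9}:
k:     0  1  2  3  4  5  6  7  8  9 10 11 12
g(k):  0  0  0  0  0  0  1  1  1  1  1  1  2
So g(12) = 2.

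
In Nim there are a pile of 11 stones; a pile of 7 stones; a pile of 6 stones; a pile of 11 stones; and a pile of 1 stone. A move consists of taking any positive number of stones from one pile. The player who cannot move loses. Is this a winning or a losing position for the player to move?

Nim-sum: 11 ^ 7 ^ 6 ^ 11 ^ 1 = 0.
The nim-sum is 0, so this is a P-position: the player to move is in a losing position under optimal play.

Losing position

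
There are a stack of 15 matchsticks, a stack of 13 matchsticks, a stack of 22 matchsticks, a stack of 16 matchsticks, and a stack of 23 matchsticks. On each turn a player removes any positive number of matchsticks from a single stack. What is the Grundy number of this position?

19

Nim-sum: 15 ^ 13 ^ 22 ^ 16 ^ 23 = 19.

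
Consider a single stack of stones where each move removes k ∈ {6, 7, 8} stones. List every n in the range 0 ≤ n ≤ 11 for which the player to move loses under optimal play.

0, 1, 2, 3, 4, 5

Grundy values for subtraction set {6, 7, 8}:
k:     0  1  2  3  4  5  6  7  8  9 10 11
g(k):  0  0  0  0  0  0  1  1  1  1  1  1
The P-positions (g = 0) in 0..11 are 0, 1, 2, 3, 4, 5.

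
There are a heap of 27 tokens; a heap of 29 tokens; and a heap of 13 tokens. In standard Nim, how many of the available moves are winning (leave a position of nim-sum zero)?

Compute the nim-sum pairwise:
27 ^ 29 = 6
6 ^ 13 = 11
The overall nim-sum is X = 11. A heap of size p has a winning move iff p XOR X < p (reduce it to p XOR X).
  27: 27 XOR 11 = 16 < 27 — winning move (to 16).
  29: 29 XOR 11 = 22 < 29 — winning move (to 22).
  13: 13 XOR 11 = 6 < 13 — winning move (to 6).
That gives 3 winning moves.

3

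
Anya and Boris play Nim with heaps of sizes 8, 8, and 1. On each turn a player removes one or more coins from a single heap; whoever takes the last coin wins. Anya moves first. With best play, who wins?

Anya wins

Write each in binary and XOR column by column:
  1000  (8)
  1000  (8)
  0001  (1)
  ----
  0001  (1)
The nim-sum is 1 ≠ 0, so this is an N-position: the player to move can win; Anya has a winning move.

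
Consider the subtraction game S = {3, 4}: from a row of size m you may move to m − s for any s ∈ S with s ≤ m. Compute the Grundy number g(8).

Build the Grundy sequence with g(k) = mex{g(k−s) : s ∈ {3, 4}, s ≤ k}:
g(0) = mex{} = 0
g(1) = mex{} = 0
g(2) = mex{} = 0
g(3) = mex{0} = 1
g(4) = mex{0} = 1
g(5) = mex{0} = 1
g(6) = mex{0,1} = 2
g(7) = mex{1} = 0
g(8) = mex{1} = 0
So g(8) = 0.

0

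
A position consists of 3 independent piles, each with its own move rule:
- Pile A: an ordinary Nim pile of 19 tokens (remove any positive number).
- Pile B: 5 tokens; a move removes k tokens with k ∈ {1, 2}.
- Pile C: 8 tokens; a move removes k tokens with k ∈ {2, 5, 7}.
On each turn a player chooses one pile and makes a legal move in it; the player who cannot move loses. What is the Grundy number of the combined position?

Pile A is a plain Nim pile of size 19, so its Grundy value is 19.
Build the Grundy sequence for pile B with g(k) = mex{g(k−s) : s ∈ {1, 2}, s ≤ k}:
k:     0  1  2  3  4  5
g(k):  0  1  2  0  1  2
So g(5) = 2.
Grundy values for pile C (subtraction set {2, 5, 7}):
g(0) = mex{} = 0
g(1) = mex{} = 0
g(2) = mex{0} = 1
g(3) = mex{0} = 1
g(4) = mex{1} = 0
g(5) = mex{0,1} = 2
g(6) = mex{0} = 1
g(7) = mex{0,1,2} = 3
g(8) = mex{0,1} = 2
So g(8) = 2.
The value of a disjunctive sum is the nim-sum of the parts.
Combined value = 19 ⊕ 2 ⊕ 2 = 19.

19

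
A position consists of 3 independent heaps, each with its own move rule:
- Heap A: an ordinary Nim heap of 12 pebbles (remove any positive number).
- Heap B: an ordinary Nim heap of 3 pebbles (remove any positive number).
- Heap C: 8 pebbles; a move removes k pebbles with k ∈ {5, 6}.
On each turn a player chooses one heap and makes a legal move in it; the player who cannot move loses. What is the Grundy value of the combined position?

14

Heap A is a plain Nim heap of size 12, so its Grundy value is 12.
Heap B is a plain Nim heap of size 3, so its Grundy value is 3.
For heap C, compute g(0), g(1), … with moves {5, 6}:
g(0) = mex{} = 0
g(1) = mex{} = 0
g(2) = mex{} = 0
g(3) = mex{} = 0
g(4) = mex{} = 0
g(5) = mex{0} = 1
g(6) = mex{0} = 1
g(7) = mex{0} = 1
g(8) = mex{0} = 1
So g(8) = 1.
The value of a disjunctive sum is the nim-sum of the parts.
Combined value = 12 ⊕ 3 ⊕ 1 = 14.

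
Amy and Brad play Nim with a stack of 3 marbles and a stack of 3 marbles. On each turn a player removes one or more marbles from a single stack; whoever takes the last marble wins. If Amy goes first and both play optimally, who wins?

Nim-sum: 3 XOR 3 = 0.
The nim-sum is 0, so this is a P-position: the player to move is in a losing position under optimal play; Amy is about to move from it and so loses — Brad wins.

Brad wins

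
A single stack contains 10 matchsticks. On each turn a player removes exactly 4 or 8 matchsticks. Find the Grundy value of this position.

Build the Grundy sequence with g(k) = mex{g(k−s) : s ∈ {4, 8}, s ≤ k}:
k:     0  1  2  3  4  5  6  7  8  9 10
g(k):  0  0  0  0  1  1  1  1  2  2  2
So g(10) = 2.

2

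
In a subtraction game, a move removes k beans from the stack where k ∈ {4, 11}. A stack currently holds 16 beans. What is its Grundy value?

0

Compute g(0), g(1), … for moves {4, 11}:
k:     0  1  2  3  4  5  6  7  8  9 10 11 12 13 14 15 16
g(k):  0  0  0  0  1  1  1  1  0  0  0  2  1  1  1  0  0
So g(16) = 0.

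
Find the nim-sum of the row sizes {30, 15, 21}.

Compute the nim-sum pairwise:
30 XOR 15 = 17
17 XOR 21 = 4

4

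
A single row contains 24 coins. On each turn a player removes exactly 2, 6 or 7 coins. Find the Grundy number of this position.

Build the Grundy sequence with g(k) = mex{g(k−s) : s ∈ {2, 6, 7}, s ≤ k}:
k:     0  1  2  3  4  5  6  7  8  9 10 11 12 13 14 15 16 17 18 19 20 21 22 23 24
g(k):  0  0  1  1  0  0  1  1  2  0  3  1  2  0  0  1  1  0  0  1  1  2  0  3  1
So g(24) = 1.

1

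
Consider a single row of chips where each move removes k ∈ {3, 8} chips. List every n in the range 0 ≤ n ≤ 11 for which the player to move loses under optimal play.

0, 1, 2, 6, 7, 11

Compute g(0), g(1), … for moves {3, 8}:
g(0) = mex{} = 0
g(1) = mex{} = 0
g(2) = mex{} = 0
g(3) = mex{0} = 1
g(4) = mex{0} = 1
g(5) = mex{0} = 1
g(6) = mex{1} = 0
g(7) = mex{1} = 0
g(8) = mex{0,1} = 2
g(9) = mex{0} = 1
g(10) = mex{0} = 1
g(11) = mex{1,2} = 0
The P-positions (g = 0) in 0..11 are 0, 1, 2, 6, 7, 11.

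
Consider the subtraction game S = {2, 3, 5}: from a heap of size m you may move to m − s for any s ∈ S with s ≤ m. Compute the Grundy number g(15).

Compute g(0), g(1), … for moves {2, 3, 5}:
k:     0  1  2  3  4  5  6  7  8  9 10 11 12 13 14 15
g(k):  0  0  1  1  2  2  3  0  0  1  1  2  2  3  0  0
So g(15) = 0.

0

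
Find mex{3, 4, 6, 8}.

0 is not in the set, so the mex is 0.

0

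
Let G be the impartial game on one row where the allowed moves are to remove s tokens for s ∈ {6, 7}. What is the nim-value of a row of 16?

0

Build the Grundy sequence with g(k) = mex{g(k−s) : s ∈ {6, 7}, s ≤ k}:
k:     0  1  2  3  4  5  6  7  8  9 10 11 12 13 14 15 16
g(k):  0  0  0  0  0  0  1  1  1  1  1  1  2  0  0  0  0
So g(16) = 0.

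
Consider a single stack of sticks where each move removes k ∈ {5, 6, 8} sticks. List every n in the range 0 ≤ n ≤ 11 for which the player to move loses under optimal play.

0, 1, 2, 3, 4

Compute g(0), g(1), … for moves {5, 6, 8}:
g(0) = mex{} = 0
g(1) = mex{} = 0
g(2) = mex{} = 0
g(3) = mex{} = 0
g(4) = mex{} = 0
g(5) = mex{0} = 1
g(6) = mex{0} = 1
g(7) = mex{0} = 1
g(8) = mex{0} = 1
g(9) = mex{0} = 1
g(10) = mex{0,1} = 2
g(11) = mex{0,1} = 2
The P-positions (g = 0) in 0..11 are 0, 1, 2, 3, 4.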